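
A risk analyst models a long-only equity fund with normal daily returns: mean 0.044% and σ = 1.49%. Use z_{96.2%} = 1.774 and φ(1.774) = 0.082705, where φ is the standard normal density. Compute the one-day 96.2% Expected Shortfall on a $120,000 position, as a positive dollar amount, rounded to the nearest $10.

Tail multiplier: φ(z)/(1−α) = 0.082705 / 0.038 = 2.176.
ES = −(0.044%) + 1.49% × 2.176 = 3.198%.
On $120,000: 0.03198 × $120,000 = $3,838.

$3,840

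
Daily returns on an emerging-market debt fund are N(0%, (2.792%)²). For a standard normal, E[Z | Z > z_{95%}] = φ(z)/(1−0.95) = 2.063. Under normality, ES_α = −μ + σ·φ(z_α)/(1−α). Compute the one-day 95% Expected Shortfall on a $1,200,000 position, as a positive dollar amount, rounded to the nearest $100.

ES = 2.792% × 2.063 = 5.760%.
On $1,200,000: 0.05760 × $1,200,000 = $69,120.

$69,100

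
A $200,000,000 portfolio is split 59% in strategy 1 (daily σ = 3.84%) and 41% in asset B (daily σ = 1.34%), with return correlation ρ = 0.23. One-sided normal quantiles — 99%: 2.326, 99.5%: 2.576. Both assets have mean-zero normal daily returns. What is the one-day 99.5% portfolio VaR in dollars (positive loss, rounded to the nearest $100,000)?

σ_p² = 0.59²·3.84² + 0.41²·1.34² + 2·0.23·0.59·0.41·3.84·1.34 = 6.0074 (%²).
σ_p = √6.0074 = 2.451%.
VaR = 2.576 × 2.451% = 6.314%; on $200,000,000 that is $12,628,000.

$12,600,000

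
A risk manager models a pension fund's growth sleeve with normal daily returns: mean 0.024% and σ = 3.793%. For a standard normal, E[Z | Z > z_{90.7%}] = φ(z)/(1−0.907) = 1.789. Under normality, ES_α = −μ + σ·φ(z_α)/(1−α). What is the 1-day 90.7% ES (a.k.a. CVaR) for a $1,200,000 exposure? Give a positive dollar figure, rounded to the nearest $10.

$81,140

ES = −(0.024%) + 3.793% × 1.789 = 6.762%.
On $1,200,000: 0.06762 × $1,200,000 = $81,144.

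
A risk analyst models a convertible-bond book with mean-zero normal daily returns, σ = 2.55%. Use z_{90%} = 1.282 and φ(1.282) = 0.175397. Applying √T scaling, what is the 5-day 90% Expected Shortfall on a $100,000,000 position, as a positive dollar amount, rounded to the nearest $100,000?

σ_{5d} = 2.55% × √5 = 5.702%.
ES multiplier = φ(z)/(1−α) = 0.175397/0.1 = 1.754.
ES = 5.702% × 1.754 = 10.001%; on $100,000,000: $10,001,000.

$10,000,000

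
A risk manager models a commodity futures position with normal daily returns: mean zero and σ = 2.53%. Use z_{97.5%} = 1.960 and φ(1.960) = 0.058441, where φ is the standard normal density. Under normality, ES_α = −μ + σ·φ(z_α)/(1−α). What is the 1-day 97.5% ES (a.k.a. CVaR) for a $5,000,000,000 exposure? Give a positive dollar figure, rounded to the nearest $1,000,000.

$296,000,000

Tail multiplier: φ(z)/(1−α) = 0.058441 / 0.025 = 2.338.
ES = 2.53% × 2.338 = 5.915%.
On $5,000,000,000: 0.05915 × $5,000,000,000 = $295,750,000.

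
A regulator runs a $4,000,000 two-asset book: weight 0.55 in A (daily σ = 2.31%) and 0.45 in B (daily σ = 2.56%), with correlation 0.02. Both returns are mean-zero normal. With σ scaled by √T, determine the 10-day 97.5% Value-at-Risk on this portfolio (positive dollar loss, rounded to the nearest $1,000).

$429,000

σ_p = √(0.55²·2.31² + 0.45²·2.56² + 2·0.02·0.55·0.45·2.31·2.56) = 1.732%.
σ_{10d} = 1.732% × √10 = 5.477%.
z(97.5%) = 1.960.
VaR = 1.960 × 5.477% = 10.735%; on $4,000,000 that is $429,400.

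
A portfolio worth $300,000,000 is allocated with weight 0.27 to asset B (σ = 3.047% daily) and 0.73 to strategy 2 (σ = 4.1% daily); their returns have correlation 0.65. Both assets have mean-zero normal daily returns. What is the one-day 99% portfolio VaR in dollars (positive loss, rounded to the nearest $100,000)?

σ_p² = 0.27²·3.047² + 0.73²·4.1² + 2·0.65·0.27·0.73·3.047·4.1 = 12.8359 (%²).
σ_p = √12.8359 = 3.583%.
At 99%, z = 2.326.
VaR = 2.326 × 3.583% = 8.334%; on $300,000,000 that is $25,002,000.

$25,000,000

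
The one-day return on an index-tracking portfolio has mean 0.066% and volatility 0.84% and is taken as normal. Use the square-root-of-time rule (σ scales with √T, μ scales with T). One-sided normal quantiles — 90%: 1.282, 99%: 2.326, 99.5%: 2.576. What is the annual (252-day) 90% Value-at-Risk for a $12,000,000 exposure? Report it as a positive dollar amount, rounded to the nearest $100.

$55,600

σ_{252d} = 0.84% × √252 = 13.335%; μ_{252d} = 252 × 0.066% = 16.632%.
VaR = −(16.632%) + 1.282 × 13.335% = 0.463%.
On $12,000,000: 0.00463 × $12,000,000 = $55,560.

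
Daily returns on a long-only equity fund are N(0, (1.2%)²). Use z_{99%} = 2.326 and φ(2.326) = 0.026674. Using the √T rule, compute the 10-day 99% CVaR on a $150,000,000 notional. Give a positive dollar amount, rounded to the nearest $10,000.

$15,180,000

σ_{10d} = 1.2% × √10 = 3.795%.
ES multiplier = φ(z)/(1−α) = 0.026674/0.01 = 2.667.
ES = 3.795% × 2.667 = 10.121%; on $150,000,000: $15,181,500.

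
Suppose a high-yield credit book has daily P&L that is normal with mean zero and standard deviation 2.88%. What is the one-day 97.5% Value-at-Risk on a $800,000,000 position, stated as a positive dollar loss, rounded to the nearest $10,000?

$45,160,000

At 97.5% one-sided, z = 1.960.
VaR = z·σ = 1.960 × 2.88% = 5.645%.
On $800,000,000: 0.05645 × $800,000,000 = $45,160,000.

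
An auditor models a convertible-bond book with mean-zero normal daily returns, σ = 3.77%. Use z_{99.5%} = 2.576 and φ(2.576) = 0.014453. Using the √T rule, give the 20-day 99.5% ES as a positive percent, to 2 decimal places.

48.74%

σ_{20d} = 3.77% × √20 = 16.860%.
ES multiplier = φ(z)/(1−α) = 0.014453/0.005 = 2.891.
ES = 16.860% × 2.891 = 48.742%.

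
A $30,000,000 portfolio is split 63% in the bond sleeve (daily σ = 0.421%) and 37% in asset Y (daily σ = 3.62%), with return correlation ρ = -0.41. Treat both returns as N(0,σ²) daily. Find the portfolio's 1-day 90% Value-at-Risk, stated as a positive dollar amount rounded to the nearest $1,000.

σ_p² = 0.63²·0.421² + 0.37²·3.62² + 2·-0.41·0.63·0.37·0.421·3.62 = 1.5730 (%²).
σ_p = √1.5730 = 1.254%.
At 90%, z = 1.282.
VaR = 1.282 × 1.254% = 1.608%; on $30,000,000 that is $482,400.

$482,000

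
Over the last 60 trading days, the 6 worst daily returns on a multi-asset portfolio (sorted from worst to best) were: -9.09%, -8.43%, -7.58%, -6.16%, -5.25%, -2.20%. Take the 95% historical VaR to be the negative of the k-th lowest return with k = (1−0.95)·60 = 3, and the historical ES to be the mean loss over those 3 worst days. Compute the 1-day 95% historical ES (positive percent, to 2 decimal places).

The 3 worst returns sum to -25.10%.
ES = −(-25.10%) / 3 = 8.3666…% ≈ 8.37%.

8.37%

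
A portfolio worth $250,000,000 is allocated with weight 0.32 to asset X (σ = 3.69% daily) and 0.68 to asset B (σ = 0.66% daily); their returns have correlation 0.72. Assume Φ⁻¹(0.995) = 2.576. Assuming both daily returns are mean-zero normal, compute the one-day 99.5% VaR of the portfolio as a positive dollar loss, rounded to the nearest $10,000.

$9,890,000

σ_p² = 0.32²·3.69² + 0.68²·0.66² + 2·0.72·0.32·0.68·3.69·0.66 = 2.3588 (%²).
σ_p = √2.3588 = 1.536%.
VaR = 2.576 × 1.536% = 3.957%; on $250,000,000 that is $9,892,500.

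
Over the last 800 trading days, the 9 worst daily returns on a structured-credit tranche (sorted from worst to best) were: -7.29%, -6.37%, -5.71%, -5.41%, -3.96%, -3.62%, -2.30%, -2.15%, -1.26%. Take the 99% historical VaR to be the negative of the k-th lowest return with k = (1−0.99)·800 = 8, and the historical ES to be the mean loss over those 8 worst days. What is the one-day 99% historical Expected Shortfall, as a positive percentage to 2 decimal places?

4.60%

The 8 worst returns sum to -36.81%.
ES = −(-36.81%) / 8 = 4.60125% ≈ 4.60%.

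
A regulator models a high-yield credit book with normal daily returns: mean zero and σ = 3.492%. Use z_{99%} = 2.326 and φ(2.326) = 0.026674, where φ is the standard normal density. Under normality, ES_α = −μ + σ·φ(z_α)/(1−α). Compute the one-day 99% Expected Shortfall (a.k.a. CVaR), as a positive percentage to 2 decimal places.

Tail multiplier: φ(z)/(1−α) = 0.026674 / 0.01 = 2.667.
ES = 3.492% × 2.667 = 9.313%.

9.31%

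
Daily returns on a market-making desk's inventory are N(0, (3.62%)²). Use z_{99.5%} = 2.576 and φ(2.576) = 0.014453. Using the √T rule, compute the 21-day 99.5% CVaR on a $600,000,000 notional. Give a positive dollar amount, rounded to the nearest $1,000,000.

σ_{21d} = 3.62% × √21 = 16.589%.
ES multiplier = φ(z)/(1−α) = 0.014453/0.005 = 2.891.
ES = 16.589% × 2.891 = 47.959%; on $600,000,000: $287,754,000.

$288,000,000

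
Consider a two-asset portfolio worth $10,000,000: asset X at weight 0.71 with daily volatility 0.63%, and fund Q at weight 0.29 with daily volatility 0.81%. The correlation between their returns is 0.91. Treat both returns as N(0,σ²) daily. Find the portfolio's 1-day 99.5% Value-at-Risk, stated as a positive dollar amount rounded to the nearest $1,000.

σ_p² = 0.71²·0.63² + 0.29²·0.81² + 2·0.91·0.71·0.29·0.63·0.81 = 0.4465 (%²).
σ_p = √0.4465 = 0.668%.
At 99.5%, z = 2.576.
VaR = 2.576 × 0.668% = 1.721%; on $10,000,000 that is $172,100.

$172,000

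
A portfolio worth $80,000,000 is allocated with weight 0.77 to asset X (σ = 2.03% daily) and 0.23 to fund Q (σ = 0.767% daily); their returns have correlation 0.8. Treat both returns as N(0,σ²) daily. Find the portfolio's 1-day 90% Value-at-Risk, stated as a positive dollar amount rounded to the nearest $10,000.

$1,750,000

σ_p² = 0.77²·2.03² + 0.23²·0.767² + 2·0.8·0.77·0.23·2.03·0.767 = 2.9156 (%²).
σ_p = √2.9156 = 1.708%.
At 90%, z = 1.282.
VaR = 1.282 × 1.708% = 2.190%; on $80,000,000 that is $1,752,000.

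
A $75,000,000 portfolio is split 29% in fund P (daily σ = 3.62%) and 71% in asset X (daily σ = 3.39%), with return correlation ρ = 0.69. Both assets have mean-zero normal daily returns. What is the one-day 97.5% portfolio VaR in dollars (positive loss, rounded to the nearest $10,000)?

$4,740,000

σ_p² = 0.29²·3.62² + 0.71²·3.39² + 2·0.69·0.29·0.71·3.62·3.39 = 10.3822 (%²).
σ_p = √10.3822 = 3.222%.
At 97.5%, z = 1.960.
VaR = 1.960 × 3.222% = 6.315%; on $75,000,000 that is $4,736,250.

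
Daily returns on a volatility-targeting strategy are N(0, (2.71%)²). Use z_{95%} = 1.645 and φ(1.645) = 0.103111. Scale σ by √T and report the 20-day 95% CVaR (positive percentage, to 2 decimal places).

24.99%

σ_{20d} = 2.71% × √20 = 12.119%.
ES multiplier = φ(z)/(1−α) = 0.103111/0.05 = 2.062.
ES = 12.119% × 2.062 = 24.989%.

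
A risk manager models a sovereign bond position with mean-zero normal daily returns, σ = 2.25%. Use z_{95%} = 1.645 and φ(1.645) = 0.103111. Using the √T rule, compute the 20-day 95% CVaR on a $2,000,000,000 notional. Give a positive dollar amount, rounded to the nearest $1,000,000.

σ_{20d} = 2.25% × √20 = 10.062%.
ES multiplier = φ(z)/(1−α) = 0.103111/0.05 = 2.062.
ES = 10.062% × 2.062 = 20.748%; on $2,000,000,000: $414,960,000.

$415,000,000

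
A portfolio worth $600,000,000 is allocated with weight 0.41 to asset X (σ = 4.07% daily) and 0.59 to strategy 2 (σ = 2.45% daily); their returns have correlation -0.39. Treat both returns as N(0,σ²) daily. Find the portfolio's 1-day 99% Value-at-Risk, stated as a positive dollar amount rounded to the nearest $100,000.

σ_p² = 0.41²·4.07² + 0.59²·2.45² + 2·-0.39·0.41·0.59·4.07·2.45 = 2.9926 (%²).
σ_p = √2.9926 = 1.730%.
At 99%, z = 2.326.
VaR = 2.326 × 1.730% = 4.024%; on $600,000,000 that is $24,144,000.

$24,100,000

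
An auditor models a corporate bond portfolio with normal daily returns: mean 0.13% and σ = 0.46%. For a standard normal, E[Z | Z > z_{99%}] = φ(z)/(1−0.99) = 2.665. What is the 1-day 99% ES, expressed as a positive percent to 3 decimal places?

ES = −(0.13%) + 0.46% × 2.665 = 1.096%.

1.096%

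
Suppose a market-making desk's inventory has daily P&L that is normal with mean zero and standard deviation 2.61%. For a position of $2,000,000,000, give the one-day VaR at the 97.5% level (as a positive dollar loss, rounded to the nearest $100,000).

At 97.5% one-sided, z = 1.960.
VaR = z·σ = 1.960 × 2.61% = 5.116%.
On $2,000,000,000: 0.05116 × $2,000,000,000 = $102,320,000.

$102,300,000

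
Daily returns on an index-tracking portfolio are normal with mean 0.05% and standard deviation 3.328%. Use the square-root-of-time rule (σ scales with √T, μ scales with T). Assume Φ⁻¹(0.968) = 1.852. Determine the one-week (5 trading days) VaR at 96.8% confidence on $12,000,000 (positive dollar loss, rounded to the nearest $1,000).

$1,624,000

σ_{5d} = 3.328% × √5 = 7.442%; μ_{5d} = 5 × 0.05% = 0.250%.
VaR = −(0.250%) + 1.852 × 7.442% = 13.533%.
On $12,000,000: 0.13533 × $12,000,000 = $1,623,960.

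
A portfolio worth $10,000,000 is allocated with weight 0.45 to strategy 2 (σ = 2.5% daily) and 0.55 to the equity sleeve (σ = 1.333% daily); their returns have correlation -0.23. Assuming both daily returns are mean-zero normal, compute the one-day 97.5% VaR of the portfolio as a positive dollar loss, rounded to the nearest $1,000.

σ_p² = 0.45²·2.5² + 0.55²·1.333² + 2·-0.23·0.45·0.55·2.5·1.333 = 1.4237 (%²).
σ_p = √1.4237 = 1.193%.
At 97.5%, z = 1.960.
VaR = 1.960 × 1.193% = 2.338%; on $10,000,000 that is $233,800.

$234,000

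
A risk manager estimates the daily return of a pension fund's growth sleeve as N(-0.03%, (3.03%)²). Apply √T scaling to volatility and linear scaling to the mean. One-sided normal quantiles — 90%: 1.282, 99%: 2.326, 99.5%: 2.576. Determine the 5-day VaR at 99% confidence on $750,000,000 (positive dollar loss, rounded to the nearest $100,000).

$119,300,000

σ_{5d} = 3.03% × √5 = 6.775%; μ_{5d} = 5 × -0.03% = -0.150%.
VaR = −(-0.150%) + 2.326 × 6.775% = 15.909%.
On $750,000,000: 0.15909 × $750,000,000 = $119,317,500.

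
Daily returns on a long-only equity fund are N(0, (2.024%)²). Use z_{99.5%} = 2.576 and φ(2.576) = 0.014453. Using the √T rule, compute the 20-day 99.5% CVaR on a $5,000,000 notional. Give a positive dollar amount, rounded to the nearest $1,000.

σ_{20d} = 2.024% × √20 = 9.052%.
ES multiplier = φ(z)/(1−α) = 0.014453/0.005 = 2.891.
ES = 9.052% × 2.891 = 26.169%; on $5,000,000: $1,308,450.

$1,308,000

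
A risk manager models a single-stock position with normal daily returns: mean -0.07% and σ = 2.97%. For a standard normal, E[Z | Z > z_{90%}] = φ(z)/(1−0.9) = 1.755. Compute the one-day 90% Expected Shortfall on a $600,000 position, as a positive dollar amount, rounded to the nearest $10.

$31,690

ES = −(-0.07%) + 2.97% × 1.755 = 5.282%.
On $600,000: 0.05282 × $600,000 = $31,692.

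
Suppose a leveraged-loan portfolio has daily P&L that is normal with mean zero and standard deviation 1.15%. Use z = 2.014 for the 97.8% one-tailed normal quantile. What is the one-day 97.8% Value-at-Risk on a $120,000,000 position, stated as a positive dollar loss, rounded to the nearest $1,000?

VaR = z·σ = 2.014 × 1.15% = 2.316%.
On $120,000,000: 0.02316 × $120,000,000 = $2,779,200.

$2,779,000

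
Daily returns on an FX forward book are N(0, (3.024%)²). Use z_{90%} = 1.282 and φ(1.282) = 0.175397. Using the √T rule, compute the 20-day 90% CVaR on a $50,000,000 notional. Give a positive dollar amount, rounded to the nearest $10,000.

σ_{20d} = 3.024% × √20 = 13.524%.
ES multiplier = φ(z)/(1−α) = 0.175397/0.1 = 1.754.
ES = 13.524% × 1.754 = 23.721%; on $50,000,000: $11,860,500.

$11,860,000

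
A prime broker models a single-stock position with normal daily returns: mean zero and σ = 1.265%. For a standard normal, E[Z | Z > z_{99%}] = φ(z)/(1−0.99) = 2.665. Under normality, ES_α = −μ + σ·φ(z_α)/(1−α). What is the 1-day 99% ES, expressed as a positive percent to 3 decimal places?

3.371%

ES = 1.265% × 2.665 = 3.371%.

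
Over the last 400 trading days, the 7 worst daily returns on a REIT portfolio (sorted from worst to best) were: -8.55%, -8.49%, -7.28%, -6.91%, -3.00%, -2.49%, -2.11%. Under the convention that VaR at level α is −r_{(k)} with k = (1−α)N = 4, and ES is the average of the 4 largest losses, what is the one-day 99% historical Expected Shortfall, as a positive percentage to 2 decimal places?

7.81%

The 4 worst returns sum to -31.23%.
ES = −(-31.23%) / 4 = 7.8075% ≈ 7.81%.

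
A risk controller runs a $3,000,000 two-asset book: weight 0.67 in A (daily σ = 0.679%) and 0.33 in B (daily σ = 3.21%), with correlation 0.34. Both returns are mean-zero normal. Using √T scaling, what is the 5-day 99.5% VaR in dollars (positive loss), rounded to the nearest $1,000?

$222,000

σ_p = √(0.67²·0.679² + 0.33²·3.21² + 2·0.34·0.67·0.33·0.679·3.21) = 1.287%.
σ_{5d} = 1.287% × √5 = 2.878%.
z(99.5%) = 2.576.
VaR = 2.576 × 2.878% = 7.414%; on $3,000,000 that is $222,420.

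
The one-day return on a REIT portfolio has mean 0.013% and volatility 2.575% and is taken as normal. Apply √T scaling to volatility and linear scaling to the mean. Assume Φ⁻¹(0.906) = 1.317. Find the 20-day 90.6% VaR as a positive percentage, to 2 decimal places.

14.91%

σ_{20d} = 2.575% × √20 = 11.516%; μ_{20d} = 20 × 0.013% = 0.260%.
VaR = −(0.260%) + 1.317 × 11.516% = 14.907%.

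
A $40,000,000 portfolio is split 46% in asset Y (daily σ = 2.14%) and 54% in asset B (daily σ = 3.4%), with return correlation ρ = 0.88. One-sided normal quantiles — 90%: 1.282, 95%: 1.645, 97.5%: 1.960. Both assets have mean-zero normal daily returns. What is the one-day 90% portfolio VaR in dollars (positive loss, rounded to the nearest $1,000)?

$1,406,000

σ_p² = 0.46²·2.14² + 0.54²·3.4² + 2·0.88·0.46·0.54·2.14·3.4 = 7.5209 (%²).
σ_p = √7.5209 = 2.742%.
VaR = 1.282 × 2.742% = 3.515%; on $40,000,000 that is $1,406,000.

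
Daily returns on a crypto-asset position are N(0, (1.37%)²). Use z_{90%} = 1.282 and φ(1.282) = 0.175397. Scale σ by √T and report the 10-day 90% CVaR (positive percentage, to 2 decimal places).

7.60%

σ_{10d} = 1.37% × √10 = 4.332%.
ES multiplier = φ(z)/(1−α) = 0.175397/0.1 = 1.754.
ES = 4.332% × 1.754 = 7.598%.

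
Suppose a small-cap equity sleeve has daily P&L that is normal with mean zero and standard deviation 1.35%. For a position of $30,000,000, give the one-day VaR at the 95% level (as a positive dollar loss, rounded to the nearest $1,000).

$666,000

At 95% one-sided, z = 1.645.
VaR = z·σ = 1.645 × 1.35% = 2.221%.
On $30,000,000: 0.02221 × $30,000,000 = $666,300.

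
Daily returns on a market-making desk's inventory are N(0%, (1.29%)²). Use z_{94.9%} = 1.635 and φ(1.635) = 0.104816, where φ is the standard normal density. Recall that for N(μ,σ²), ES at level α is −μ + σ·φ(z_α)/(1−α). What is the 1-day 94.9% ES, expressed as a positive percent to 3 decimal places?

2.651%

Tail multiplier: φ(z)/(1−α) = 0.104816 / 0.051 = 2.055.
ES = 1.29% × 2.055 = 2.651%.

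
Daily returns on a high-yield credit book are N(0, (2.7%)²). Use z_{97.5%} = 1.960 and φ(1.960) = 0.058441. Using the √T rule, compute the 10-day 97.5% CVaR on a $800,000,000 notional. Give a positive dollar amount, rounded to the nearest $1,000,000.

$160,000,000

σ_{10d} = 2.7% × √10 = 8.538%.
ES multiplier = φ(z)/(1−α) = 0.058441/0.025 = 2.338.
ES = 8.538% × 2.338 = 19.962%; on $800,000,000: $159,696,000.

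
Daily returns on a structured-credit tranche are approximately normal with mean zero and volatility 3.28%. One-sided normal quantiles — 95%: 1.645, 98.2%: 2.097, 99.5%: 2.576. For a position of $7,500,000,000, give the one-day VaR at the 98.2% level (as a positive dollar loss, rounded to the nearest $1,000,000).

VaR = z·σ = 2.097 × 3.28% = 6.878%.
On $7,500,000,000: 0.06878 × $7,500,000,000 = $515,850,000.

$516,000,000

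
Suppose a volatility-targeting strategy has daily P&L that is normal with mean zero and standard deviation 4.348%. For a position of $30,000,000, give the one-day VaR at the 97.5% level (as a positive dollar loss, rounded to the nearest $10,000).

At 97.5% one-sided, z = 1.960.
VaR = z·σ = 1.960 × 4.348% = 8.522%.
On $30,000,000: 0.08522 × $30,000,000 = $2,556,600.

$2,560,000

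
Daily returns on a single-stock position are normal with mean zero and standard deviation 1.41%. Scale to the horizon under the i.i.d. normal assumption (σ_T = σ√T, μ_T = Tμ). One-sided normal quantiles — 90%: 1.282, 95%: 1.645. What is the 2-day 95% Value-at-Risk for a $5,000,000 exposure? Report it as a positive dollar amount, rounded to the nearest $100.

σ_{2d} = 1.41% × √2 = 1.994%.
VaR = 1.645 × 1.994% = 3.280%.
On $5,000,000: 0.03280 × $5,000,000 = $164,000.

$164,000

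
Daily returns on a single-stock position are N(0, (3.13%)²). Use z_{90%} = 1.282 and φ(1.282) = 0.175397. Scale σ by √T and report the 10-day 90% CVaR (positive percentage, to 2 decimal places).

17.36%

σ_{10d} = 3.13% × √10 = 9.898%.
ES multiplier = φ(z)/(1−α) = 0.175397/0.1 = 1.754.
ES = 9.898% × 1.754 = 17.361%.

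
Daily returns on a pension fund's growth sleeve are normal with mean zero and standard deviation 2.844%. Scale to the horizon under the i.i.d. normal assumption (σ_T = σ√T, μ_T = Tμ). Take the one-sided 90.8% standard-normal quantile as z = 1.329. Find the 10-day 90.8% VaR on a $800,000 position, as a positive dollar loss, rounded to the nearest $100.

σ_{10d} = 2.844% × √10 = 8.994%.
VaR = 1.329 × 8.994% = 11.953%.
On $800,000: 0.11953 × $800,000 = $95,624.

$95,600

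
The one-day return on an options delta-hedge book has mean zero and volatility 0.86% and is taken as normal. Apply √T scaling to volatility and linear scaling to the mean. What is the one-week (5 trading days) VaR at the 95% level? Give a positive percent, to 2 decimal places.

3.16%

At 95%, z = 1.645.
σ_{5d} = 0.86% × √5 = 1.923%.
VaR = 1.645 × 1.923% = 3.163%.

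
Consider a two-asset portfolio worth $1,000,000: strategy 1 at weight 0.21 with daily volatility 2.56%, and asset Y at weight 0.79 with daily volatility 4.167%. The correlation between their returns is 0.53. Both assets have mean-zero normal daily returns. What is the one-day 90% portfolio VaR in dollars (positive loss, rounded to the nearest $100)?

σ_p² = 0.21²·2.56² + 0.79²·4.167² + 2·0.53·0.21·0.79·2.56·4.167 = 13.0017 (%²).
σ_p = √13.0017 = 3.606%.
At 90%, z = 1.282.
VaR = 1.282 × 3.606% = 4.623%; on $1,000,000 that is $46,230.

$46,200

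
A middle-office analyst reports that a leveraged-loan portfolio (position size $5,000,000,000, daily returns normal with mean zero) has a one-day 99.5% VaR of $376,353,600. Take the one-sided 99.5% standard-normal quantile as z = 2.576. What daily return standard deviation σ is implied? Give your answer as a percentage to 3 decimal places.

VaR as a fraction: $376,353,600 / $5,000,000,000 = 7.527%.
σ = VaR / z = 7.527% / 2.576 = 2.922%.

2.922%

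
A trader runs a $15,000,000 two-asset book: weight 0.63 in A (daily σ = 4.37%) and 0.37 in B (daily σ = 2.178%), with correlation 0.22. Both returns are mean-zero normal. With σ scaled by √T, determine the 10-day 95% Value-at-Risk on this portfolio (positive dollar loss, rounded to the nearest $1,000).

σ_p = √(0.63²·4.37² + 0.37²·2.178² + 2·0.22·0.63·0.37·4.37·2.178) = 3.034%.
σ_{10d} = 3.034% × √10 = 9.594%.
z(95%) = 1.645.
VaR = 1.645 × 9.594% = 15.782%; on $15,000,000 that is $2,367,300.

$2,367,000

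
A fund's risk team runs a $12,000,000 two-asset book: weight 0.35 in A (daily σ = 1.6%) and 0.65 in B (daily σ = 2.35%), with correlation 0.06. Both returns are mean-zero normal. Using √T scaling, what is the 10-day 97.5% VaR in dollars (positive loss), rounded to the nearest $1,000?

σ_p = √(0.35²·1.6² + 0.65²·2.35² + 2·0.06·0.35·0.65·1.6·2.35) = 1.658%.
σ_{10d} = 1.658% × √10 = 5.243%.
z(97.5%) = 1.960.
VaR = 1.960 × 5.243% = 10.276%; on $12,000,000 that is $1,233,120.

$1,233,000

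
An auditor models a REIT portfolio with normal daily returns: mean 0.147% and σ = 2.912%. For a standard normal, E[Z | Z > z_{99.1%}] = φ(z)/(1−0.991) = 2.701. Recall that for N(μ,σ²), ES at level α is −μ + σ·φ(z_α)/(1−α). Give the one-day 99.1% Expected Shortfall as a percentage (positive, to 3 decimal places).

7.718%

ES = −(0.147%) + 2.912% × 2.701 = 7.718%.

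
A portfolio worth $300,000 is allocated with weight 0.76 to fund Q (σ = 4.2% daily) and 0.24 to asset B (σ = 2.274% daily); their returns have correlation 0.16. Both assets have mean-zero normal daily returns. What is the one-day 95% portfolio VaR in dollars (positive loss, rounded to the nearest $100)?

$16,400

σ_p² = 0.76²·4.2² + 0.24²·2.274² + 2·0.16·0.76·0.24·4.2·2.274 = 11.0442 (%²).
σ_p = √11.0442 = 3.323%.
At 95%, z = 1.645.
VaR = 1.645 × 3.323% = 5.466%; on $300,000 that is $16,398.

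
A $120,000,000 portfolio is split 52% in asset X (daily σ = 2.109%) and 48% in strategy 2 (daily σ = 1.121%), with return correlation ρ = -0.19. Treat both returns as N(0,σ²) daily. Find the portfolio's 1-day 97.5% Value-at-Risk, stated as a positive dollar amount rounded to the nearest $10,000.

σ_p² = 0.52²·2.109² + 0.48²·1.121² + 2·-0.19·0.52·0.48·2.109·1.121 = 1.2680 (%²).
σ_p = √1.2680 = 1.126%.
At 97.5%, z = 1.960.
VaR = 1.960 × 1.126% = 2.207%; on $120,000,000 that is $2,648,400.

$2,650,000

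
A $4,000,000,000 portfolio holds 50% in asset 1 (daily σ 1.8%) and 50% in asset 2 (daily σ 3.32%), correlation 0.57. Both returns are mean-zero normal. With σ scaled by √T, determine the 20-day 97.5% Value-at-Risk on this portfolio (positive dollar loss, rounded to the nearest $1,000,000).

$805,000,000

σ_p = √(0.5²·1.8² + 0.5²·3.32² + 2·0.57·0.5·0.5·1.8·3.32) = 2.295%.
σ_{20d} = 2.295% × √20 = 10.264%.
z(97.5%) = 1.960.
VaR = 1.960 × 10.264% = 20.117%; on $4,000,000,000 that is $804,680,000.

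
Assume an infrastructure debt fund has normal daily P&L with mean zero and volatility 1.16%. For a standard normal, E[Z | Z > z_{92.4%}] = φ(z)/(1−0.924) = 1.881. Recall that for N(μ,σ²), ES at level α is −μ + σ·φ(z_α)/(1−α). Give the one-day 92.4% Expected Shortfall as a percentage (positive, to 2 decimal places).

2.18%

ES = 1.16% × 1.881 = 2.182%.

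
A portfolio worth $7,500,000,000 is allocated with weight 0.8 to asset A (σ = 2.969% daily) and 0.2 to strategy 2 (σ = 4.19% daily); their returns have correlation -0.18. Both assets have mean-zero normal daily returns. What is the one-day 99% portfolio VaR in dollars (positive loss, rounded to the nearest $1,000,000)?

$414,000,000

σ_p² = 0.8²·2.969² + 0.2²·4.19² + 2·-0.18·0.8·0.2·2.969·4.19 = 5.6273 (%²).
σ_p = √5.6273 = 2.372%.
At 99%, z = 2.326.
VaR = 2.326 × 2.372% = 5.517%; on $7,500,000,000 that is $413,775,000.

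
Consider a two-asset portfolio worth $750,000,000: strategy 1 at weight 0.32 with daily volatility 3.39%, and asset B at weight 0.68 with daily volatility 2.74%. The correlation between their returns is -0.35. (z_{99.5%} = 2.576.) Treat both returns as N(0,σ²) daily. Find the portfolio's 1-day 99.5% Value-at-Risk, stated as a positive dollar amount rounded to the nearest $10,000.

$34,740,000

σ_p² = 0.32²·3.39² + 0.68²·2.74² + 2·-0.35·0.32·0.68·3.39·2.74 = 3.2335 (%²).
σ_p = √3.2335 = 1.798%.
VaR = 2.576 × 1.798% = 4.632%; on $750,000,000 that is $34,740,000.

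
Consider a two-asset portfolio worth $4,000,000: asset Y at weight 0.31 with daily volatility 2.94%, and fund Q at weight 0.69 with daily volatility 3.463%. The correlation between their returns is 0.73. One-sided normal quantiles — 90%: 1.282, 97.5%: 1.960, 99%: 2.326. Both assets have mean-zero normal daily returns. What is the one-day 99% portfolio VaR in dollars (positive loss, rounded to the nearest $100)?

$290,100

σ_p² = 0.31²·2.94² + 0.69²·3.463² + 2·0.73·0.31·0.69·2.94·3.463 = 9.7198 (%²).
σ_p = √9.7198 = 3.118%.
VaR = 2.326 × 3.118% = 7.252%; on $4,000,000 that is $290,080.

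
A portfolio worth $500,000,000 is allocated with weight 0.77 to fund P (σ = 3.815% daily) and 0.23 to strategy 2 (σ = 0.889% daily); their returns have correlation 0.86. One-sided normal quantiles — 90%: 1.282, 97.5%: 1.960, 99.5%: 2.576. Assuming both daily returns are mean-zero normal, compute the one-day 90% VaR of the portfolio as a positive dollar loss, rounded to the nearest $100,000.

σ_p² = 0.77²·3.815² + 0.23²·0.889² + 2·0.86·0.77·0.23·3.815·0.889 = 9.7041 (%²).
σ_p = √9.7041 = 3.115%.
VaR = 1.282 × 3.115% = 3.993%; on $500,000,000 that is $19,965,000.

$20,000,000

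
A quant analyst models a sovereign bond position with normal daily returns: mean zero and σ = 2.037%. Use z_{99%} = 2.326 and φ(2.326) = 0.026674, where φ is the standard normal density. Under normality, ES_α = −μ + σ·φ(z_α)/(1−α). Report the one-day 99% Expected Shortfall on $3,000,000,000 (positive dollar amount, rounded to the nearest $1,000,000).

Tail multiplier: φ(z)/(1−α) = 0.026674 / 0.01 = 2.667.
ES = 2.037% × 2.667 = 5.433%.
On $3,000,000,000: 0.05433 × $3,000,000,000 = $162,990,000.

$163,000,000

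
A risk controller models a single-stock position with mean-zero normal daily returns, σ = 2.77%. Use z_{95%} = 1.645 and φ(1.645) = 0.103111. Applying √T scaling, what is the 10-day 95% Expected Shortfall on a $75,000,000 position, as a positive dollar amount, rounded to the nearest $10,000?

σ_{10d} = 2.77% × √10 = 8.760%.
ES multiplier = φ(z)/(1−α) = 0.103111/0.05 = 2.062.
ES = 8.760% × 2.062 = 18.063%; on $75,000,000: $13,547,250.

$13,550,000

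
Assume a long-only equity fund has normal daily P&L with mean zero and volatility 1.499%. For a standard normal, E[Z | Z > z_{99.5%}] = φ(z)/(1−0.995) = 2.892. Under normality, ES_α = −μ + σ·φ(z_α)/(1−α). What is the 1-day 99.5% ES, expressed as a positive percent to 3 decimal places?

4.335%

ES = 1.499% × 2.892 = 4.335%.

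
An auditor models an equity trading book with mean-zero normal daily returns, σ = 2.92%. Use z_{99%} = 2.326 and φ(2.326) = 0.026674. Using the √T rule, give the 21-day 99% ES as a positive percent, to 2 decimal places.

35.69%

σ_{21d} = 2.92% × √21 = 13.381%.
ES multiplier = φ(z)/(1−α) = 0.026674/0.01 = 2.667.
ES = 13.381% × 2.667 = 35.687%.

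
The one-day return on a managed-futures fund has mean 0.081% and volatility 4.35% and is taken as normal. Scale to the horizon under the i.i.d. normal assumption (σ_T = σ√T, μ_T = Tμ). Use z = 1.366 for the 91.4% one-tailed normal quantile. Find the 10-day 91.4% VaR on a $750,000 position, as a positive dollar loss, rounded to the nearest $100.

$134,900

σ_{10d} = 4.35% × √10 = 13.756%; μ_{10d} = 10 × 0.081% = 0.810%.
VaR = −(0.810%) + 1.366 × 13.756% = 17.981%.
On $750,000: 0.17981 × $750,000 = $134,858.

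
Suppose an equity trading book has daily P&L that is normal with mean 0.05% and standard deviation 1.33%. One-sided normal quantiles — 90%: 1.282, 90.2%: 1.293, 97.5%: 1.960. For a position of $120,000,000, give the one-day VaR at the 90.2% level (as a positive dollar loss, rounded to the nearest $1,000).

$2,004,000

VaR = −μ + z·σ = −(0.05%) + 1.293 × 1.33% = 1.670%.
On $120,000,000: 0.01670 × $120,000,000 = $2,004,000.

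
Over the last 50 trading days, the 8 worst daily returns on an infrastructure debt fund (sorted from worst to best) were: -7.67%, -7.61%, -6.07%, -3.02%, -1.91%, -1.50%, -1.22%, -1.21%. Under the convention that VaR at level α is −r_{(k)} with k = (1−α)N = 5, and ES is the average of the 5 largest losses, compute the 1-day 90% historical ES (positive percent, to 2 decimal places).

5.26%

The 5 worst returns sum to -26.28%.
ES = −(-26.28%) / 5 = 5.256% ≈ 5.26%.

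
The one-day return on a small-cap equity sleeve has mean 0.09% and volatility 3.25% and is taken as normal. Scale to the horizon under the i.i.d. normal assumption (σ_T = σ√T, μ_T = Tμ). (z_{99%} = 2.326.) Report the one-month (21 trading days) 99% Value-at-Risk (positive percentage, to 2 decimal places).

σ_{21d} = 3.25% × √21 = 14.893%; μ_{21d} = 21 × 0.09% = 1.890%.
VaR = −(1.890%) + 2.326 × 14.893% = 32.751%.

32.75%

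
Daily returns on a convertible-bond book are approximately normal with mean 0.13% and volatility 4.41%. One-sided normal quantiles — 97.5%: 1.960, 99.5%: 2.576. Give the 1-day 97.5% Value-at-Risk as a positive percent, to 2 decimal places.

8.51%

VaR = −μ + z·σ = −(0.13%) + 1.960 × 4.41% = 8.514%.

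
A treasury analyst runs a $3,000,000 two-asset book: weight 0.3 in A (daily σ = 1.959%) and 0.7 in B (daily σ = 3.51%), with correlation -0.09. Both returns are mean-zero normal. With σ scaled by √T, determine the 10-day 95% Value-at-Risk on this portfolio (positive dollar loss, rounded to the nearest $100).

$386,100

σ_p = √(0.3²·1.959² + 0.7²·3.51² + 2·-0.09·0.3·0.7·1.959·3.51) = 2.474%.
σ_{10d} = 2.474% × √10 = 7.823%.
z(95%) = 1.645.
VaR = 1.645 × 7.823% = 12.869%; on $3,000,000 that is $386,070.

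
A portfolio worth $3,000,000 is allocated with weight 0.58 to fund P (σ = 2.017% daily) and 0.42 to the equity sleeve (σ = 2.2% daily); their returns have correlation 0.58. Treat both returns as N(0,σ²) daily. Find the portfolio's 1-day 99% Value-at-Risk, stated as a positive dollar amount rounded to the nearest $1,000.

$130,000

σ_p² = 0.58²·2.017² + 0.42²·2.2² + 2·0.58·0.58·0.42·2.017·2.2 = 3.4763 (%²).
σ_p = √3.4763 = 1.864%.
At 99%, z = 2.326.
VaR = 2.326 × 1.864% = 4.336%; on $3,000,000 that is $130,080.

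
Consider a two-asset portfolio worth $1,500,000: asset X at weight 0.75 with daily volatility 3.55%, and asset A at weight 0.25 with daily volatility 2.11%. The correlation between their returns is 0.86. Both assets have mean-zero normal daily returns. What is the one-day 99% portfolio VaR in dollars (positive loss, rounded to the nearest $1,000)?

$109,000

σ_p² = 0.75²·3.55² + 0.25²·2.11² + 2·0.86·0.75·0.25·3.55·2.11 = 9.7828 (%²).
σ_p = √9.7828 = 3.128%.
At 99%, z = 2.326.
VaR = 2.326 × 3.128% = 7.276%; on $1,500,000 that is $109,140.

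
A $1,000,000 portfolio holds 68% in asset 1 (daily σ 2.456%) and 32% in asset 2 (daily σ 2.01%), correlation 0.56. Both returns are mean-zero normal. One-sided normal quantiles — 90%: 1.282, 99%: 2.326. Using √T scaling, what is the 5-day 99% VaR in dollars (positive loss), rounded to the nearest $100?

σ_p = √(0.68²·2.456² + 0.32²·2.01² + 2·0.56·0.68·0.32·2.456·2.01) = 2.099%.
σ_{5d} = 2.099% × √5 = 4.694%.
VaR = 2.326 × 4.694% = 10.918%; on $1,000,000 that is $109,180.

$109,200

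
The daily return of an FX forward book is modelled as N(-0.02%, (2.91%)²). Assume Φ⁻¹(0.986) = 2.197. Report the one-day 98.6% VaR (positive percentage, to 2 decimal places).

VaR = −μ + z·σ = −(-0.02%) + 2.197 × 2.91% = 6.413%.

6.41%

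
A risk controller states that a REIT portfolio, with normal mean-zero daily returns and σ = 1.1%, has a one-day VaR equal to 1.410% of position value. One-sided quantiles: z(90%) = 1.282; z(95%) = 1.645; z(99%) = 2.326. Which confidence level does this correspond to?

Implied z = VaR/σ = 1.410 / 1.1 = 1.282.
This matches z(90%) = 1.282.

90%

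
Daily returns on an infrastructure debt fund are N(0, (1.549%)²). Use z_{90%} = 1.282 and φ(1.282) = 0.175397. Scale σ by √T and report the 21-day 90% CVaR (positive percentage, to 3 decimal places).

σ_{21d} = 1.549% × √21 = 7.098%.
ES multiplier = φ(z)/(1−α) = 0.175397/0.1 = 1.754.
ES = 7.098% × 1.754 = 12.450%.

12.450%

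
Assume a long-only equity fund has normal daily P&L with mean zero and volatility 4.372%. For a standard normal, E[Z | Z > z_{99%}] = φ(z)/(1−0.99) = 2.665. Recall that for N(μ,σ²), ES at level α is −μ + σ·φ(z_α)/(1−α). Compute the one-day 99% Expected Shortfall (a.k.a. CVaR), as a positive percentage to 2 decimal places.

11.65%

ES = 4.372% × 2.665 = 11.651%.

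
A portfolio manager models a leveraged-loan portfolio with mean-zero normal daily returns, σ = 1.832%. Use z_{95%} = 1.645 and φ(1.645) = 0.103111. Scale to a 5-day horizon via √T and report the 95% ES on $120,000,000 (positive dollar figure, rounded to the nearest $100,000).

σ_{5d} = 1.832% × √5 = 4.096%.
ES multiplier = φ(z)/(1−α) = 0.103111/0.05 = 2.062.
ES = 4.096% × 2.062 = 8.446%; on $120,000,000: $10,135,200.

$10,100,000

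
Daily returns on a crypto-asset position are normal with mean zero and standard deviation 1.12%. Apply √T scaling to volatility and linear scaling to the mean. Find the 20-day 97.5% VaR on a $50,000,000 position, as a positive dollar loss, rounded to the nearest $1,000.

$4,909,000

At 97.5%, z = 1.960.
σ_{20d} = 1.12% × √20 = 5.009%.
VaR = 1.960 × 5.009% = 9.818%.
On $50,000,000: 0.09818 × $50,000,000 = $4,909,000.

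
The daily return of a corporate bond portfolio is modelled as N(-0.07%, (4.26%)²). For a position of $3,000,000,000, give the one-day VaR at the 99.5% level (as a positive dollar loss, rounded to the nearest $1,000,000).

$331,000,000

At 99.5% one-sided, z = 2.576.
VaR = −μ + z·σ = −(-0.07%) + 2.576 × 4.26% = 11.044%.
On $3,000,000,000: 0.11044 × $3,000,000,000 = $331,320,000.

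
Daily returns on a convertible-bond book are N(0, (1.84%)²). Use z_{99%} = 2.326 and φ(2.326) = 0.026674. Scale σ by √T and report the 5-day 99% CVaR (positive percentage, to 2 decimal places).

10.97%

σ_{5d} = 1.84% × √5 = 4.114%.
ES multiplier = φ(z)/(1−α) = 0.026674/0.01 = 2.667.
ES = 4.114% × 2.667 = 10.972%.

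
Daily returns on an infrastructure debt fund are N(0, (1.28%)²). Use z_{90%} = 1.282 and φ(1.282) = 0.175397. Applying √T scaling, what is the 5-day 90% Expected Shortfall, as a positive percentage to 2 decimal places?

5.02%

σ_{5d} = 1.28% × √5 = 2.862%.
ES multiplier = φ(z)/(1−α) = 0.175397/0.1 = 1.754.
ES = 2.862% × 1.754 = 5.020%.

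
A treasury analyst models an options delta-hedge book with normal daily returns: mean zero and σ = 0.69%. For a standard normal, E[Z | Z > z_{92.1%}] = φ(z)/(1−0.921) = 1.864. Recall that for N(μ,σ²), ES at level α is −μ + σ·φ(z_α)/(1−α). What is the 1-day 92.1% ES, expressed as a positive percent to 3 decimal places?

ES = 0.69% × 1.864 = 1.286%.

1.286%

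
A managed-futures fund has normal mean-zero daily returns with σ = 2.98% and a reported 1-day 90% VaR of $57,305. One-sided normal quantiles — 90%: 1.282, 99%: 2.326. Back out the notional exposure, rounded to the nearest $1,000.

VaR as a fraction of value: z·σ = 1.282 × 2.98% = 3.82036%.
Position = $57,305 / 0.0382036 = $1,499,990.

$1,500,000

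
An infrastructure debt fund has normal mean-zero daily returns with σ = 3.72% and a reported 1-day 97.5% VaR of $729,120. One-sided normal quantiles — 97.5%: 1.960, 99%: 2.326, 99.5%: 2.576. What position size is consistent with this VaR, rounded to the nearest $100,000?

VaR as a fraction of value: z·σ = 1.960 × 3.72% = 7.2912%.
Position = $729,120 / 0.072912 = $10,000,000.

$10,000,000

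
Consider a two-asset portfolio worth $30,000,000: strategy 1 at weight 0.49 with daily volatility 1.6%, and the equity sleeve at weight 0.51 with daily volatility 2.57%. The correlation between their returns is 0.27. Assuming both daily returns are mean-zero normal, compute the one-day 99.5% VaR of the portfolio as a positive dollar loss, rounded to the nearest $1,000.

σ_p² = 0.49²·1.6² + 0.51²·2.57² + 2·0.27·0.49·0.51·1.6·2.57 = 2.8875 (%²).
σ_p = √2.8875 = 1.699%.
At 99.5%, z = 2.576.
VaR = 2.576 × 1.699% = 4.377%; on $30,000,000 that is $1,313,100.

$1,313,000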